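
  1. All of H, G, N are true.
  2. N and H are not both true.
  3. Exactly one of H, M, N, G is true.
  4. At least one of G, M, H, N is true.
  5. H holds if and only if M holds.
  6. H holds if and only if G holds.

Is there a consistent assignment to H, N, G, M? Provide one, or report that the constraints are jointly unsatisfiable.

Case H = True:
  (1) forces G = True.
  Constraint (3) is violated (H=T, G=T) — contradiction.
Case H = False:
  Constraint (1) is violated (H=F) — contradiction.
Both cases fail — unsatisfiable.

Unsatisfiable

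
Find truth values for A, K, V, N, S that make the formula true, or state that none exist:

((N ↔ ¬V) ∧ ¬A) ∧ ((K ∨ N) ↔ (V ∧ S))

A = False, K = True, V = True, N = False, S = True

  (N ↔ ¬V) ∧ ¬A = True
    N ↔ ¬V = True
      ¬V = False
    ¬A = True
  (K ∨ N) ↔ (V ∧ S) = True
    K ∨ N = True
    V ∧ S = True
Both conjuncts True, so the formula holds.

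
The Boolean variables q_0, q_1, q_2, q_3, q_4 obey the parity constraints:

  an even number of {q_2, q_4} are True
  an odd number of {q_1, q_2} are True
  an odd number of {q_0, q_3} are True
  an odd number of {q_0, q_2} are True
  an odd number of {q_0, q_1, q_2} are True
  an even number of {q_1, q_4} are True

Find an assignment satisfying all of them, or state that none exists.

Adding constraints 1, 2, 6 mod 2: every variable appears an even number of times on the left, so the left side is 0.
But the right sides sum to 1 (mod 2). 0 ≠ 1 — the system is inconsistent.

Unsatisfiable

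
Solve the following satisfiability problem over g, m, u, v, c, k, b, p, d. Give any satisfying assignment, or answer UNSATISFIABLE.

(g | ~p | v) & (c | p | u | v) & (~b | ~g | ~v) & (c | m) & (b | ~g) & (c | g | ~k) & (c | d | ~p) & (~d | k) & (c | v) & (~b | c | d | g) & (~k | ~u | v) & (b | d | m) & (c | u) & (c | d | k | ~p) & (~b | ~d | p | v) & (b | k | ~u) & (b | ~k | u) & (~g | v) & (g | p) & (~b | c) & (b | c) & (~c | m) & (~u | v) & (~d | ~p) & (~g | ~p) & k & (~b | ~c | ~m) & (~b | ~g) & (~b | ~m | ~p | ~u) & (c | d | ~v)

g = False; m = True; u = True; v = True; c = True; k = True; b = False; p = True; d = False

Unit clause (k) forces k = True.
Try g = True:
  (b | ~g) forces b = True.
  clause (~b | ~g) is falsified — backtrack.
So g = False.
  then (c | g | ~k) forces c = True.
  then (g | p) forces p = True.
  then (~c | m) forces m = True.
  then (~d | ~p) forces d = False.
  then (~b | ~c | ~m) forces b = False.
  then (g | ~p | v) forces v = True.
  then (b | ~k | u) forces u = True.
All clauses satisfied.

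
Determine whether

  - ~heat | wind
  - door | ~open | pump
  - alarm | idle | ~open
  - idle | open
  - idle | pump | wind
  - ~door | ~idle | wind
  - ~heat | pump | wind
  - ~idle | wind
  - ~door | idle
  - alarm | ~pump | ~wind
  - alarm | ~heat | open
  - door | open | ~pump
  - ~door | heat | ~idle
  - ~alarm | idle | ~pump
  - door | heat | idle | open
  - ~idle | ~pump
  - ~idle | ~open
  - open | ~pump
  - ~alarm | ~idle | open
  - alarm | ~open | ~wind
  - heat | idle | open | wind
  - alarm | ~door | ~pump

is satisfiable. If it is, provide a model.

Set heat = False.
Try open = True:
  (~idle | ~open) forces idle = False.
  (alarm | idle | ~open) forces alarm = True.
  (~door | idle) forces door = False.
  (door | ~open | pump) forces pump = True.
  clause (~alarm | idle | ~pump) is falsified — backtrack.
So open = False.
  then (idle | open) forces idle = True.
  then (~idle | wind) forces wind = True.
  then (~door | heat | ~idle) forces door = False.
  then (~idle | ~pump) forces pump = False.
  then (~alarm | ~idle | open) forces alarm = False.
All clauses satisfied.

heat: False, open: False, idle: True, door: False, wind: True, pump: False, alarm: False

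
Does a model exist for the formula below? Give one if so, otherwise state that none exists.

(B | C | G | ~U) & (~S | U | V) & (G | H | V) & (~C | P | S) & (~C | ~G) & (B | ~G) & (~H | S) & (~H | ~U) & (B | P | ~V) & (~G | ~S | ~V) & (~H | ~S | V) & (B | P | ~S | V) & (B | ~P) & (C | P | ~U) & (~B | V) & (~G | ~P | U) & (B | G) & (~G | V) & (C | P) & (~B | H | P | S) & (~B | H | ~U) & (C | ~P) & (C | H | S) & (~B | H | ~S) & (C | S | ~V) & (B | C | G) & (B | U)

Try V = False:
  (~B | V) forces B = False.
  (B | ~G) forces G = False.
  clause (B | G) is falsified — backtrack.
So V = True.
Set C = True.
  then (~C | ~G) forces G = False.
  then (B | G) forces B = True.
Set H = True.
  then (~H | S) forces S = True.
  then (~H | ~U) forces U = False.
Set P = False.
All clauses satisfied.

V = True; C = True; G = False; H = True; P = False; B = True; S = True; U = False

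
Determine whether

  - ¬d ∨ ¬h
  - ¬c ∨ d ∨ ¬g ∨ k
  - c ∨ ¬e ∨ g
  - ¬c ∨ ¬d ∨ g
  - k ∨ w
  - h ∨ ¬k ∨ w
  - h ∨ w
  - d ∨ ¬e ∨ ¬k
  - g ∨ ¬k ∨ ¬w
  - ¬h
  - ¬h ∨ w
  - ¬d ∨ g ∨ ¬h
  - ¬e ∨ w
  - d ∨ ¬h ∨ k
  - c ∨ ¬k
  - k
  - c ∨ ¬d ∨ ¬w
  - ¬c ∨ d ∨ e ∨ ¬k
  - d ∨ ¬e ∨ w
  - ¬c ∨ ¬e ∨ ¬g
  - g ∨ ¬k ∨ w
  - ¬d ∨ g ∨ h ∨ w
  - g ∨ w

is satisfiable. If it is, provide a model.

h = False, w = True, c = True, g = True, d = True, k = True, e = False

Unit clause (¬h) forces h = False.
Unit clause (k) forces k = True.
In (h ∨ ¬k ∨ w) only w is left, so w = True.
In (g ∨ ¬k ∨ ¬w) only g is left, so g = True.
In (c ∨ ¬k) only c is left, so c = True.
In (¬c ∨ ¬e ∨ ¬g) only ¬e is left, so e = False.
In (¬c ∨ d ∨ e ∨ ¬k) only d is left, so d = True.
All clauses satisfied.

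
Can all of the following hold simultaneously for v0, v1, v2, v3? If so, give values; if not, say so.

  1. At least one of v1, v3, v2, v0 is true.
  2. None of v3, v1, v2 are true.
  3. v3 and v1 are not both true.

v0 = True; v1 = False; v2 = False; v3 = False

  (1) {v1, v3, v2, v0}: 1 true — at least one ✓
  (2) {v3, v1, v2}: 0 true — none ✓
  (3) v3=F, v1=F — not both ✓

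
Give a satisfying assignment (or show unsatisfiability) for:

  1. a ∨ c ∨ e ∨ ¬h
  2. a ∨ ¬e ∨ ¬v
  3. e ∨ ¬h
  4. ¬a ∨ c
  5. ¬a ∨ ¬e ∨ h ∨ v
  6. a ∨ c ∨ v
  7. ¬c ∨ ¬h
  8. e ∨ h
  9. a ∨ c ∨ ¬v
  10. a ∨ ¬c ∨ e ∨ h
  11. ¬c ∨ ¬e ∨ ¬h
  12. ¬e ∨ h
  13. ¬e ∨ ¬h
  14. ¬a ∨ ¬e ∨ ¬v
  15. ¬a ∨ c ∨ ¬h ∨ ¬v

The formula is unsatisfiable.

Case h = True:
  (e ∨ ¬h) forces e = True.
  Clause (¬e ∨ ¬h) is falsified — contradiction.
Case h = False:
  (e ∨ h) forces e = True.
  Clause (¬e ∨ h) is falsified — contradiction.
Both cases fail, so the formula is unsatisfiable.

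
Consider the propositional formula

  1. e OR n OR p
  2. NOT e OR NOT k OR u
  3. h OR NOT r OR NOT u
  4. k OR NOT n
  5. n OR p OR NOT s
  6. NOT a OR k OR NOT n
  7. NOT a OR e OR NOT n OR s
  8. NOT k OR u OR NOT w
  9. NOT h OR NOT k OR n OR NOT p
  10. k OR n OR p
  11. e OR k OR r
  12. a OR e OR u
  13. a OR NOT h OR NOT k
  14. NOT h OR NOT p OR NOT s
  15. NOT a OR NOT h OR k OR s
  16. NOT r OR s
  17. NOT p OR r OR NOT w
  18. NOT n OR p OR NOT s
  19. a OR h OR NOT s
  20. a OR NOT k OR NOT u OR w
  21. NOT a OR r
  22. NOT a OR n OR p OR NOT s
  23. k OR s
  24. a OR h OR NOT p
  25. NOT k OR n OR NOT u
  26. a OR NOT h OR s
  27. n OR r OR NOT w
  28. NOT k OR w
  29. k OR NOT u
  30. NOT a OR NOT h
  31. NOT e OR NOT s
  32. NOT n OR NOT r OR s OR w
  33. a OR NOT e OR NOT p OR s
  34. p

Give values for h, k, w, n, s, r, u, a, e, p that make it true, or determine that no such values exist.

h = False; k = False; w = False; n = False; s = True; r = True; u = False; a = True; e = False; p = True

Unit clause (p) forces p = True.
Set h = False.
  then (a OR h OR NOT p) forces a = True.
  then (NOT a OR r) forces r = True.
  then (h OR NOT r OR NOT u) forces u = False.
  then (NOT r OR s) forces s = True.
  then (NOT e OR NOT s) forces e = False.
Try k = True:
  (NOT k OR u OR NOT w) forces w = False.
  clause (NOT k OR w) is falsified — backtrack.
So k = False.
  then (k OR NOT n) forces n = False.
Set w = False.
All clauses satisfied.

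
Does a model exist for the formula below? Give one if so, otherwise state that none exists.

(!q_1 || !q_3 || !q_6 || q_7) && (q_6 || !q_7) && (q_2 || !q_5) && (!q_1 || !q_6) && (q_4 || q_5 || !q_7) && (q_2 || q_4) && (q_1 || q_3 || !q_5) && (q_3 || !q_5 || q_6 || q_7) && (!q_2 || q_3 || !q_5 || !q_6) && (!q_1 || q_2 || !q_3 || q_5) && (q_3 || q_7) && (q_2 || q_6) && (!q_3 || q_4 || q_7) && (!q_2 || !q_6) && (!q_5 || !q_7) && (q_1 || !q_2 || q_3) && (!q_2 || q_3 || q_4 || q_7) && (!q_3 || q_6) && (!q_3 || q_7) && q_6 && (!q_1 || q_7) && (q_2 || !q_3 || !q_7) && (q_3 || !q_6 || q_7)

q_1: False, q_2: False, q_3: False, q_4: True, q_5: False, q_6: True, q_7: True

Unit clause (q_6) forces q_6 = True.
In (!q_1 || !q_6) only !q_1 is left, so q_1 = False.
In (!q_2 || !q_6) only !q_2 is left, so q_2 = False.
In (q_2 || !q_5) only !q_5 is left, so q_5 = False.
In (q_2 || q_4) only q_4 is left, so q_4 = True.
Set q_3 = False.
  then (q_3 || q_7) forces q_7 = True.
All clauses satisfied.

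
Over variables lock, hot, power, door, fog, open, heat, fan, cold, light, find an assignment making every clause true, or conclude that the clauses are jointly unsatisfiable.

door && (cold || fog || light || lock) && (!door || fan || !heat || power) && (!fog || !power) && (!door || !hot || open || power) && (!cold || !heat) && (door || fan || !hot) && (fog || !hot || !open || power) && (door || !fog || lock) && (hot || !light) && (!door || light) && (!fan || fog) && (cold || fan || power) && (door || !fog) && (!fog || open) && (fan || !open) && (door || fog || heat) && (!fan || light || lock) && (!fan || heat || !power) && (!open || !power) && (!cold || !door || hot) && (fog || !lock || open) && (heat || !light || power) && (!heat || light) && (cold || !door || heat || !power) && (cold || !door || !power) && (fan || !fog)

Unit clause (door) forces door = True.
In (!door || light) only light is left, so light = True.
In (hot || !light) only hot is left, so hot = True.
Set lock = False.
Set power = True.
  then (!fog || !power) forces fog = False.
  then (!fan || fog) forces fan = False.
  then (fan || !open) forces open = False.
  then (cold || !door || !power) forces cold = True.
  then (!cold || !heat) forces heat = False.
All clauses satisfied.

lock: False, hot: True, power: True, door: True, fog: False, open: False, heat: False, fan: False, cold: True, light: True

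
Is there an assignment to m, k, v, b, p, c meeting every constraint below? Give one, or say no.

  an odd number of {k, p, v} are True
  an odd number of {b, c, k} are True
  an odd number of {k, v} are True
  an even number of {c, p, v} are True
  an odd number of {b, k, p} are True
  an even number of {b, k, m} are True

m: True, k: True, v: False, b: False, p: False, c: False

{k, p, v}: 1 true → odd ✓
{b, c, k}: 1 true → odd ✓
{k, v}: 1 true → odd ✓
{c, p, v}: 0 true → even ✓
{b, k, p}: 1 true → odd ✓
{b, k, m}: 2 true → even ✓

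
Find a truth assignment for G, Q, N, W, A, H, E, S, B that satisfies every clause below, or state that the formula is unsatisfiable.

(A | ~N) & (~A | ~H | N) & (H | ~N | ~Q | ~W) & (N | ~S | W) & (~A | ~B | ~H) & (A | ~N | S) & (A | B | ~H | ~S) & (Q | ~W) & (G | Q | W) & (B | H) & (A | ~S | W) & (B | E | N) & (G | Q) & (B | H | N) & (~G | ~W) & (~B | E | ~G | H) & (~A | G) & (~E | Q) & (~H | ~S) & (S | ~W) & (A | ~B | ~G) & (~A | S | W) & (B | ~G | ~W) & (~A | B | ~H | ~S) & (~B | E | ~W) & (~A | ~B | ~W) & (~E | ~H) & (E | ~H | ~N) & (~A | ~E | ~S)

Set G = False.
  then (G | Q) forces Q = True.
  then (~A | G) forces A = False.
  then (A | ~N) forces N = False.
Set W = False.
  then (N | ~S | W) forces S = False.
Set H = False.
  then (B | H) forces B = True.
Set E = False.
All clauses satisfied.

G = False, Q = True, N = False, W = False, A = False, H = False, E = False, S = False, B = True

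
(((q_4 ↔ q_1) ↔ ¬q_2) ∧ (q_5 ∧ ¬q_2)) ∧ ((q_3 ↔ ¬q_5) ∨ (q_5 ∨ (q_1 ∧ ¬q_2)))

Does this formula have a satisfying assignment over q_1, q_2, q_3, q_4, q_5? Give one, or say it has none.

q_1: False, q_2: False, q_3: False, q_4: False, q_5: True

  ((q_4 ↔ q_1) ↔ ¬q_2) ∧ (q_5 ∧ ¬q_2) = True
    (q_4 ↔ q_1) ↔ ¬q_2 = True
      q_4 ↔ q_1 = True
      ¬q_2 = True
    q_5 ∧ ¬q_2 = True
      ¬q_2 = True
  (q_3 ↔ ¬q_5) ∨ (q_5 ∨ (q_1 ∧ ¬q_2)) = True
    q_3 ↔ ¬q_5 = True
      ¬q_5 = False
    q_5 ∨ (q_1 ∧ ¬q_2) = True
      q_1 ∧ ¬q_2 = False
        ¬q_2 = True
Both conjuncts True, so the formula holds.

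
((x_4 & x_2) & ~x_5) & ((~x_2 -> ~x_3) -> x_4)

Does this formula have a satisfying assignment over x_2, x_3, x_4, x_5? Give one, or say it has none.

x_2 = True, x_3 = False, x_4 = True, x_5 = False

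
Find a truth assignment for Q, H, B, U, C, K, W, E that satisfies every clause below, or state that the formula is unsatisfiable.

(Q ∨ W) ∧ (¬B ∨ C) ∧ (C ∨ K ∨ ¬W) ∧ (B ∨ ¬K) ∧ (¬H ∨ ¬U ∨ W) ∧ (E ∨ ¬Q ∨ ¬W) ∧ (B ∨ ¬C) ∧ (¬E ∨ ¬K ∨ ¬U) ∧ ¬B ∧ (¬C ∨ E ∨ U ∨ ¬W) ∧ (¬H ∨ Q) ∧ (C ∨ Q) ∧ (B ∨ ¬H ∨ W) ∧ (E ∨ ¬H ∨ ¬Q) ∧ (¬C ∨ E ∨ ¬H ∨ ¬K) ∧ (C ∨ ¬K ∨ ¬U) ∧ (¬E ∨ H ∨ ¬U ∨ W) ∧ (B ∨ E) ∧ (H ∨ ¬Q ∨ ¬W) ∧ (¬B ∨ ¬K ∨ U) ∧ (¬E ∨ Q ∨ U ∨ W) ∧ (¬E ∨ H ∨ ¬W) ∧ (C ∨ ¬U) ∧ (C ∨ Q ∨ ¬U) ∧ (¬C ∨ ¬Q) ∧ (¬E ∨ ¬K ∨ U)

Unit clause (¬B) forces B = False.
In (B ∨ E) only E is left, so E = True.
In (B ∨ ¬K) only ¬K is left, so K = False.
In (B ∨ ¬C) only ¬C is left, so C = False.
In (C ∨ Q) only Q is left, so Q = True.
In (C ∨ ¬U) only ¬U is left, so U = False.
In (C ∨ K ∨ ¬W) only ¬W is left, so W = False.
In (B ∨ ¬H ∨ W) only ¬H is left, so H = False.
All clauses satisfied.

Q=T, H=F, B=F, U=F, C=F, K=F, W=F, E=T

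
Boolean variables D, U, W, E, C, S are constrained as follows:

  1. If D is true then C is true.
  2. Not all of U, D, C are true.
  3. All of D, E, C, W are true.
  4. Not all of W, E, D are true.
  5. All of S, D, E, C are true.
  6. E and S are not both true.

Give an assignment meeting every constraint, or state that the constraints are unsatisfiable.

Case C = True:
  (3) forces D = True.
  (2) with D=T, C=T forces U = False.
  (3) forces E = True.
  (3) forces W = True.
  Constraint (4) is violated (W=T, E=T, D=T) — contradiction.
Case C = False:
  Constraint (3) is violated (C=F) — contradiction.
Both cases fail — unsatisfiable.

Unsatisfiable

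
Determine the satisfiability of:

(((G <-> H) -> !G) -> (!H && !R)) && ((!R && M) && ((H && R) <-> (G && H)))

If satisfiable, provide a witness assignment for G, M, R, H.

G=T, M=T, R=F, H=F

  ((G <-> H) -> !G) -> (!H && !R) = True
    (G <-> H) -> !G = True
      G <-> H = False
      !G = False
    !H && !R = True
      !H = True
      !R = True
  (!R && M) && ((H && R) <-> (G && H)) = True
    !R && M = True
      !R = True
    (H && R) <-> (G && H) = True
      H && R = False
      G && H = False
Both conjuncts True, so the formula holds.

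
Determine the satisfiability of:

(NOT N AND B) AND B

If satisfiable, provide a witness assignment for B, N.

B=T; N=F

  NOT N AND B = True
    NOT N = True
Both conjuncts True, so the formula holds.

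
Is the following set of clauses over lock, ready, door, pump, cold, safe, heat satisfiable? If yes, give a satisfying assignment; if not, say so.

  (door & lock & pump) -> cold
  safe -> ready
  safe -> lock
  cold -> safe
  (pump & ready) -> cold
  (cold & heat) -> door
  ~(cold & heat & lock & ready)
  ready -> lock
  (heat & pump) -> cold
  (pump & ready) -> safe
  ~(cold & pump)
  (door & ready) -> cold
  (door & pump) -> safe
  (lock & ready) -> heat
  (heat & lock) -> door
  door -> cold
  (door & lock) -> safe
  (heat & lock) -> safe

Set lock = False.
  then (lock | ~safe) forces safe = False.
  then (lock | ~ready) forces ready = False.
  then (~cold | safe) forces cold = False.
  then (cold | ~door) forces door = False.
Set pump = False.
Set heat = True.
All clauses satisfied.

lock=F, ready=F, door=F, pump=F, cold=F, safe=F, heat=T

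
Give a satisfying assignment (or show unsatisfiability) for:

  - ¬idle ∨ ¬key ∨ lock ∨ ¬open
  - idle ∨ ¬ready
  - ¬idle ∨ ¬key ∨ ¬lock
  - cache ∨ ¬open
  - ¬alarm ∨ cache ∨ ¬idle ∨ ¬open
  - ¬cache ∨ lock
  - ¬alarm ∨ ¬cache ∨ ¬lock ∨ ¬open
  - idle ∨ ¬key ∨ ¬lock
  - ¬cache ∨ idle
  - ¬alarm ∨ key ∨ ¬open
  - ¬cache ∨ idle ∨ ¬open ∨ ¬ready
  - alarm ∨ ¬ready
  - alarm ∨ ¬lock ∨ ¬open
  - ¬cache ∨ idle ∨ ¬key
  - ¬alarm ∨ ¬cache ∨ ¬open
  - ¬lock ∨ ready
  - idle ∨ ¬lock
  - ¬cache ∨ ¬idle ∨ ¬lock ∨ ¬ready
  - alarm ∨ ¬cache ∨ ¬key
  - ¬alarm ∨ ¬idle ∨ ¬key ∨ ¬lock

cache: False; open: False; idle: True; ready: False; key: False; lock: False; alarm: False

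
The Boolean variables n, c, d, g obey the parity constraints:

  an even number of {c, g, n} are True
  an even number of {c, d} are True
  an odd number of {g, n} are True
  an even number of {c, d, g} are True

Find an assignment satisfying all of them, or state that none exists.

n: True, c: True, d: True, g: False

{c, g, n}: 2 true → even ✓
{c, d}: 2 true → even ✓
{g, n}: 1 true → odd ✓
{c, d, g}: 2 true → even ✓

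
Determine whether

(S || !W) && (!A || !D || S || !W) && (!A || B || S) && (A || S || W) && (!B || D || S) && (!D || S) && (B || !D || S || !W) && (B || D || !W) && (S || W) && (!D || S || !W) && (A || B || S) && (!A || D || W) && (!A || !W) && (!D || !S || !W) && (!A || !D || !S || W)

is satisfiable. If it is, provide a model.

Set B = True.
Try A = True:
  (!A || !W) forces W = False.
  (S || W) forces S = True.
  (!A || D || W) forces D = True.
  clause (!A || !D || !S || W) is falsified — backtrack.
So A = False.
Set W = True.
  then (S || !W) forces S = True.
  then (!D || !S || !W) forces D = False.
All clauses satisfied.

B: True, A: False, W: True, D: False, S: True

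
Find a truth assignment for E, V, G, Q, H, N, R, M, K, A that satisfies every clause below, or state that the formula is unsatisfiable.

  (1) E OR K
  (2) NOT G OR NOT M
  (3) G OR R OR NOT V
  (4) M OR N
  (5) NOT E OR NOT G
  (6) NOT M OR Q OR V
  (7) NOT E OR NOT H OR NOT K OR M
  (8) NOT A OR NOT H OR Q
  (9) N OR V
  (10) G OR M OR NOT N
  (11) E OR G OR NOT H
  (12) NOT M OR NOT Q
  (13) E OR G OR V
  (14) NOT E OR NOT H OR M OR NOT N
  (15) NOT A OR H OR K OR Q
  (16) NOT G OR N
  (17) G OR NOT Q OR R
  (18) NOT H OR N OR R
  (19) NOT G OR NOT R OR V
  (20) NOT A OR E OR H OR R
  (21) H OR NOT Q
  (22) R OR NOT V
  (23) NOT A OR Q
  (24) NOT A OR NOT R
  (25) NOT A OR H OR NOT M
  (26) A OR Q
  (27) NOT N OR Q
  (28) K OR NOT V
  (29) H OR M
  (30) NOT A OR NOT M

Set E = False.
  then (E OR K) forces K = True.
Set V = False.
  then (N OR V) forces N = True.
  then (E OR G OR V) forces G = True.
  then (NOT G OR NOT R OR V) forces R = False.
  then (NOT N OR Q) forces Q = True.
  then (NOT G OR NOT M) forces M = False.
  then (H OR NOT Q) forces H = True.
Set A = False.
All clauses satisfied.

E=F, V=F, G=T, Q=T, H=T, N=T, R=F, M=F, K=T, A=F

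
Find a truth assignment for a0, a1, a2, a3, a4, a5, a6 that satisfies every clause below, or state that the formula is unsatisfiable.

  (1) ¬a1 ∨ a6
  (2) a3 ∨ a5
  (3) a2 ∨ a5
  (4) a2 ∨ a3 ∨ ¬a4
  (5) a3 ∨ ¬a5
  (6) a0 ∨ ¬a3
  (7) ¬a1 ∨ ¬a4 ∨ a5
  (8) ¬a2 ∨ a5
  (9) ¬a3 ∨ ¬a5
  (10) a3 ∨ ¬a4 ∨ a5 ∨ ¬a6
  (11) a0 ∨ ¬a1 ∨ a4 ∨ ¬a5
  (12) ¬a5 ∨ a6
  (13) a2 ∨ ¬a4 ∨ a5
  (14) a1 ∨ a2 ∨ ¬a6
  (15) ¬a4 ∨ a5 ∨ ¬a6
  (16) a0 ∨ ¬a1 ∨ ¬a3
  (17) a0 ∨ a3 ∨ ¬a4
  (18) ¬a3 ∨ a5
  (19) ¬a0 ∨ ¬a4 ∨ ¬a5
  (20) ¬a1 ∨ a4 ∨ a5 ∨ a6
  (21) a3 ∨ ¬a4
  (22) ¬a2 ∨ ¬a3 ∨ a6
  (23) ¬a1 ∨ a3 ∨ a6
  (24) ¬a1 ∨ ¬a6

The formula is unsatisfiable.

Case a5 = True:
  (a3 ∨ ¬a5) forces a3 = True.
  Clause (¬a3 ∨ ¬a5) is falsified — contradiction.
Case a5 = False:
  (a3 ∨ a5) forces a3 = True.
  Clause (¬a3 ∨ a5) is falsified — contradiction.
Both cases fail, so the formula is unsatisfiable.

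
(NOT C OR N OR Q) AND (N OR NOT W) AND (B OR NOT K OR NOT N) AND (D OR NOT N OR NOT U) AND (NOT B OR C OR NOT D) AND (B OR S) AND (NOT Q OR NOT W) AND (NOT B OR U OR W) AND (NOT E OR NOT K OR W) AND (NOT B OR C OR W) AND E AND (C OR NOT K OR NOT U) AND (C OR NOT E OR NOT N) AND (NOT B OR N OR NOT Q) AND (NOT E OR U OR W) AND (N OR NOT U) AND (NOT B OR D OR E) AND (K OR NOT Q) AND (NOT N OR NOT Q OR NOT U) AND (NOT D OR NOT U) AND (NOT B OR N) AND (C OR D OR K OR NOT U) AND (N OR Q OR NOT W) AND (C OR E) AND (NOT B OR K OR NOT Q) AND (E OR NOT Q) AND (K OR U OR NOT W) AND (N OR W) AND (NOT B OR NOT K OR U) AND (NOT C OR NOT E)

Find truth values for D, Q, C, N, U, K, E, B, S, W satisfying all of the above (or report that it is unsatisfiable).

Unsatisfiable — no assignment works.

Case N = True:
  (E) forces E = True.
  (C OR NOT E OR NOT N) forces C = True.
  Clause (NOT C OR NOT E) is falsified — contradiction.
Case N = False:
  (N OR NOT W) forces W = False.
  Clause (N OR W) is falsified — contradiction.
Both cases fail, so the formula is unsatisfiable.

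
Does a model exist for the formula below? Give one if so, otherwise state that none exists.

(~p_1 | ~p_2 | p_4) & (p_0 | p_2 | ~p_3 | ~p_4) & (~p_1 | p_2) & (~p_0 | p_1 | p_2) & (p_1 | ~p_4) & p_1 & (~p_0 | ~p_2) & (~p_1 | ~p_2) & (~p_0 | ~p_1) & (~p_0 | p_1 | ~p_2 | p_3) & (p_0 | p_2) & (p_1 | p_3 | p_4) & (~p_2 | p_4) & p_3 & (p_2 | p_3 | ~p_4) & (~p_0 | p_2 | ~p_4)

Case p_1 = True:
  (~p_1 | p_2) forces p_2 = True.
  Clause (~p_1 | ~p_2) is falsified — contradiction.
Case p_1 = False:
  Clause (p_1) is falsified — contradiction.
Both cases fail, so the formula is unsatisfiable.

The formula is unsatisfiable.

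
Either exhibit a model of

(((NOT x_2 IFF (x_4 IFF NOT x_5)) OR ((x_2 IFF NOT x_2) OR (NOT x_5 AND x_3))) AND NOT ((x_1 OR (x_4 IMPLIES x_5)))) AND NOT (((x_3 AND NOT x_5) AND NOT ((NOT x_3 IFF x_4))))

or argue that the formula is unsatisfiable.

x_1=F, x_2=F, x_3=F, x_4=T, x_5=F

  ((NOT x_2 IFF (x_4 IFF NOT x_5)) OR ((x_2 IFF NOT x_2) OR (NOT x_5 AND x_3))) AND NOT ((x_1 OR (x_4 IMPLIES x_5))) = True
    (NOT x_2 IFF (x_4 IFF NOT x_5)) OR ((x_2 IFF NOT x_2) OR (NOT x_5 AND x_3)) = True
      NOT x_2 IFF (x_4 IFF NOT x_5) = True
        NOT x_2 = True
        x_4 IFF NOT x_5 = True
          NOT x_5 = True
      (x_2 IFF NOT x_2) OR (NOT x_5 AND x_3) = False
        x_2 IFF NOT x_2 = False
          NOT x_2 = True
        NOT x_5 AND x_3 = False
          NOT x_5 = True
    NOT ((x_1 OR (x_4 IMPLIES x_5))) = True
      x_1 OR (x_4 IMPLIES x_5) = False
        x_4 IMPLIES x_5 = False
  NOT (((x_3 AND NOT x_5) AND NOT ((NOT x_3 IFF x_4)))) = True
    (x_3 AND NOT x_5) AND NOT ((NOT x_3 IFF x_4)) = False
      x_3 AND NOT x_5 = False
        NOT x_5 = True
      NOT ((NOT x_3 IFF x_4)) = False
        NOT x_3 IFF x_4 = True
          NOT x_3 = True
Both conjuncts True, so the formula holds.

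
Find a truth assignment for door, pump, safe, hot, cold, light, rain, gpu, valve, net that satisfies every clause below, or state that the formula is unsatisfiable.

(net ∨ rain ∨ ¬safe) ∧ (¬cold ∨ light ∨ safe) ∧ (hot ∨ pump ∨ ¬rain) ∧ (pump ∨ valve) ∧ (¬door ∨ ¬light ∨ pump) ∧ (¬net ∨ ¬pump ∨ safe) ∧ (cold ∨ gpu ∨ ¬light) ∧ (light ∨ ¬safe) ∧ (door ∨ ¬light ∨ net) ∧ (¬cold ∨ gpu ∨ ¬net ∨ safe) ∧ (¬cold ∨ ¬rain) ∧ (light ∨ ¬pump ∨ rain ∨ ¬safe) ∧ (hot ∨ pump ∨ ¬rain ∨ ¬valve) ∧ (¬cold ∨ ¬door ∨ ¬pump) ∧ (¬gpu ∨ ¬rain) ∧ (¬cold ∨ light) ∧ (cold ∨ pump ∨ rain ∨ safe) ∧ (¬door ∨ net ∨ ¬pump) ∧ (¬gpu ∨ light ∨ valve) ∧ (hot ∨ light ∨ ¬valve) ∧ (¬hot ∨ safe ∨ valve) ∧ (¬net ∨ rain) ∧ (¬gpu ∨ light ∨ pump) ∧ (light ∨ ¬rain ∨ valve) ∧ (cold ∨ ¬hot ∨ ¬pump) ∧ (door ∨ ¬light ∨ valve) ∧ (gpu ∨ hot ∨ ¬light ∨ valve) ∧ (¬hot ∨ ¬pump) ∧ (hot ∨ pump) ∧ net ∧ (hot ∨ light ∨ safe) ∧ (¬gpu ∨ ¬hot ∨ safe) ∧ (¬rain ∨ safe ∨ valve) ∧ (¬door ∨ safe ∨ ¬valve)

door = False; pump = False; safe = False; hot = True; cold = False; light = False; rain = True; gpu = False; valve = True; net = True

Unit clause (net) forces net = True.
In (¬net ∨ rain) only rain is left, so rain = True.
In (¬cold ∨ ¬rain) only ¬cold is left, so cold = False.
In (¬gpu ∨ ¬rain) only ¬gpu is left, so gpu = False.
In (cold ∨ gpu ∨ ¬light) only ¬light is left, so light = False.
In (light ∨ ¬safe) only ¬safe is left, so safe = False.
In (light ∨ ¬rain ∨ valve) only valve is left, so valve = True.
In (hot ∨ light ∨ safe) only hot is left, so hot = True.
In (¬door ∨ safe ∨ ¬valve) only ¬door is left, so door = False.
In (¬net ∨ ¬pump ∨ safe) only ¬pump is left, so pump = False.
All clauses satisfied.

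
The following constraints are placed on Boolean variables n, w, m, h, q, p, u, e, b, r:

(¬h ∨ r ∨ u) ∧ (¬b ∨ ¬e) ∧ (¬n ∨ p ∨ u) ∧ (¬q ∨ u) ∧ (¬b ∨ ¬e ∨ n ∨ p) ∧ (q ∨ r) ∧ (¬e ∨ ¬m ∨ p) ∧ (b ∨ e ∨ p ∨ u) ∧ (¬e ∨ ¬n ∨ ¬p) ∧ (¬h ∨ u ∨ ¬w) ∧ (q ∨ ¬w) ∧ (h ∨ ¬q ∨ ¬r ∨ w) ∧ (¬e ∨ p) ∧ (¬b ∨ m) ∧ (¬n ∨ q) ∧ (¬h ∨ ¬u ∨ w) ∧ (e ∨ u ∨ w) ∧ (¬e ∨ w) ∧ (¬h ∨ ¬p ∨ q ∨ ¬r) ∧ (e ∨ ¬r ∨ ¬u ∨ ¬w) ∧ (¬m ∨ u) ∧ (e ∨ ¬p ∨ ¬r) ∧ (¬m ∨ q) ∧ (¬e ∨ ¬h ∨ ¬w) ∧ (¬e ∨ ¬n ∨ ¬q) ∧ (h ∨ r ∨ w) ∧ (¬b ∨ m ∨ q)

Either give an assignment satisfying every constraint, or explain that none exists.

Set n = False.
Set w = True.
  then (q ∨ ¬w) forces q = True.
  then (¬q ∨ u) forces u = True.
Set m = True.
Set h = True.
  then (¬e ∨ ¬h ∨ ¬w) forces e = False.
  then (e ∨ ¬r ∨ ¬u ∨ ¬w) forces r = False.
Set p = True.
Set b = False.
All clauses satisfied.

n=F; w=T; m=T; h=T; q=T; p=T; u=T; e=F; b=F; r=F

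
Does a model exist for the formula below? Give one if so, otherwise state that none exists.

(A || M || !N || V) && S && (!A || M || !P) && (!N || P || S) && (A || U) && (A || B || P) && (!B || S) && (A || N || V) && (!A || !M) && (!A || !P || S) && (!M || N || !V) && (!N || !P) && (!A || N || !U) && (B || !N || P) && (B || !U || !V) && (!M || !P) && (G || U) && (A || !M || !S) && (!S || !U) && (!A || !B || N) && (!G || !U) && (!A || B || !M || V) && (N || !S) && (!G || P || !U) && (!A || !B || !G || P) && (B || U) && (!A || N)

No satisfying assignment exists.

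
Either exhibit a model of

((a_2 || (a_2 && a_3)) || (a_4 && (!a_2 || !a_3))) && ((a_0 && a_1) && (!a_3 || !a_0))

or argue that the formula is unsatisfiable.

a_0 = True, a_1 = True, a_2 = True, a_3 = False, a_4 = True

  (a_2 || (a_2 && a_3)) || (a_4 && (!a_2 || !a_3)) = True
    a_2 || (a_2 && a_3) = True
      a_2 && a_3 = False
    a_4 && (!a_2 || !a_3) = True
      !a_2 || !a_3 = True
        !a_2 = False
        !a_3 = True
  (a_0 && a_1) && (!a_3 || !a_0) = True
    a_0 && a_1 = True
    !a_3 || !a_0 = True
      !a_3 = True
      !a_0 = False
Both conjuncts True, so the formula holds.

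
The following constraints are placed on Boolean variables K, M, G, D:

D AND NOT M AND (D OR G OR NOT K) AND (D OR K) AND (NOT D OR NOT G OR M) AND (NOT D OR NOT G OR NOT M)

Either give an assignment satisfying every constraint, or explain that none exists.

K=T, M=F, G=F, D=T

Unit clause (D) forces D = True.
Unit clause (NOT M) forces M = False.
In (NOT D OR NOT G OR M) only NOT G is left, so G = False.
Set K = True.
Check each clause:
  (D): D holds.
  (NOT M): NOT M holds.
  (D OR G OR NOT K): D holds.
  (D OR K): D holds.
  (NOT D OR NOT G OR M): NOT G holds.
  (NOT D OR NOT G OR NOT M): NOT G holds.
All clauses satisfied.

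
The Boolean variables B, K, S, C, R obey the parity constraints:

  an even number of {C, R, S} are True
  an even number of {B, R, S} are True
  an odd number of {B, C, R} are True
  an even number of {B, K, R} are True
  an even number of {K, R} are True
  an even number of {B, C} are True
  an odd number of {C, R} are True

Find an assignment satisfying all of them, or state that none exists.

B = False, K = True, S = True, C = False, R = True

{C, R, S}: 2 true → even ✓
{B, R, S}: 2 true → even ✓
{B, C, R}: 1 true → odd ✓
{B, K, R}: 2 true → even ✓
{K, R}: 2 true → even ✓
{B, C}: 0 true → even ✓
{C, R}: 1 true → odd ✓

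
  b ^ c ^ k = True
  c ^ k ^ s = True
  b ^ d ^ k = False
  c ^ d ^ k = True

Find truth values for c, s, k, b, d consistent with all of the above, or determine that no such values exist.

c = False, s = True, k = False, b = True, d = True

b ^ c ^ k = T ^ F ^ F = True ✓
c ^ k ^ s = F ^ F ^ T = True ✓
b ^ d ^ k = T ^ T ^ F = False ✓
c ^ d ^ k = F ^ T ^ F = True ✓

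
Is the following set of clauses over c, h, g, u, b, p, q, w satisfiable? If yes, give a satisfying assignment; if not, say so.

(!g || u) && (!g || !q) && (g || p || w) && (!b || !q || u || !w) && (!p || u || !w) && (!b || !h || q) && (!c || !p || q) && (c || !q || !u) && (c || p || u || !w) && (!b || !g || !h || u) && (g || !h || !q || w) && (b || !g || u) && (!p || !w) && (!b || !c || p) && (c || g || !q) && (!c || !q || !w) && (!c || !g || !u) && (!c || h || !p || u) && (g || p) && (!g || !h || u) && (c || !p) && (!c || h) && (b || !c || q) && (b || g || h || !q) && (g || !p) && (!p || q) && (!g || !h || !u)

c=F, h=F, g=T, u=T, b=F, p=F, q=F, w=T

Set c = False.
  then (c || !p) forces p = False.
  then (g || p) forces g = True.
  then (!g || u) forces u = True.
  then (!g || !q) forces q = False.
  then (!g || !h || !u) forces h = False.
Set b = False.
Set w = True.
All clauses satisfied.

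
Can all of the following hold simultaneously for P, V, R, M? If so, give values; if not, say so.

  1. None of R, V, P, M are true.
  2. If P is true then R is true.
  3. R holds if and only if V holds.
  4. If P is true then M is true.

P = False, V = False, R = False, M = False

  (1) {R, V, P, M}: 0 true — none ✓
  (2) P=F ⇒ R: vacuous ✓
  (3) R=F, V=F — same ✓
  (4) P=F ⇒ M: vacuous ✓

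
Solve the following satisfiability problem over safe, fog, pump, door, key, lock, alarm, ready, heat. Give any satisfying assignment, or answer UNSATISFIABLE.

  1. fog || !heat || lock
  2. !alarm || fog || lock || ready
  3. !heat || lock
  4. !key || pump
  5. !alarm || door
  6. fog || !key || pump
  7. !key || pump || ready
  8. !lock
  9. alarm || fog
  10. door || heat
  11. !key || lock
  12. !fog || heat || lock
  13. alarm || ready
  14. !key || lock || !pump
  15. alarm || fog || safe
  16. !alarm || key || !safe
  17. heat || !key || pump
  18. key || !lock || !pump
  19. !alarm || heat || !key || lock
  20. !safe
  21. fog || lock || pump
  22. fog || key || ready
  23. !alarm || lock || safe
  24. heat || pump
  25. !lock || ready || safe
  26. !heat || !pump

Case safe = True:
  Clause (!safe) is falsified — contradiction.
Case safe = False:
  (!lock) forces lock = False.
  (!heat || lock) forces heat = False.
  (door || heat) forces door = True.
  (!key || lock) forces key = False.
  (!fog || heat || lock) forces fog = False.
  (alarm || fog) forces alarm = True.
  Clause (!alarm || lock || safe) is falsified — contradiction.
Both cases fail, so the formula is unsatisfiable.

The formula is unsatisfiable.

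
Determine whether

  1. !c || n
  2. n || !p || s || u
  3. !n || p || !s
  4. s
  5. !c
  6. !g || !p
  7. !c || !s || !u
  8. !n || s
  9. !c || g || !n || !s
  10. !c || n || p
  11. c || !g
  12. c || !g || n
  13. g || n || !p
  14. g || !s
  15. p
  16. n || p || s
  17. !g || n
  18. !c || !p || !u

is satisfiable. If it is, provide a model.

No satisfying assignment exists.

Case c = True:
  Clause (!c) is falsified — contradiction.
Case c = False:
  (s) forces s = True.
  (c || !g) forces g = False.
  Clause (g || !s) is falsified — contradiction.
Both cases fail, so the formula is unsatisfiable.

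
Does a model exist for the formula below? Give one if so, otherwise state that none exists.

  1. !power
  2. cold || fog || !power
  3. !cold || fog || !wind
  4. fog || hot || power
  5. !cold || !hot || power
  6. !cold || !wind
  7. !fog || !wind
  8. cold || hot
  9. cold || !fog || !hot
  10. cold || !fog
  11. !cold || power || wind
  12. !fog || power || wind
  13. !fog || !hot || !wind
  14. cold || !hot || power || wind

Unit clause (!power) forces power = False.
Try wind = False:
  (!cold || power || wind) forces cold = False.
  (cold || hot) forces hot = True.
  clause (cold || !hot || power || wind) is falsified — backtrack.
So wind = True.
  then (!cold || !wind) forces cold = False.
  then (!fog || !wind) forces fog = False.
  then (cold || hot) forces hot = True.
All clauses satisfied.

wind=T; power=F; fog=F; hot=T; cold=F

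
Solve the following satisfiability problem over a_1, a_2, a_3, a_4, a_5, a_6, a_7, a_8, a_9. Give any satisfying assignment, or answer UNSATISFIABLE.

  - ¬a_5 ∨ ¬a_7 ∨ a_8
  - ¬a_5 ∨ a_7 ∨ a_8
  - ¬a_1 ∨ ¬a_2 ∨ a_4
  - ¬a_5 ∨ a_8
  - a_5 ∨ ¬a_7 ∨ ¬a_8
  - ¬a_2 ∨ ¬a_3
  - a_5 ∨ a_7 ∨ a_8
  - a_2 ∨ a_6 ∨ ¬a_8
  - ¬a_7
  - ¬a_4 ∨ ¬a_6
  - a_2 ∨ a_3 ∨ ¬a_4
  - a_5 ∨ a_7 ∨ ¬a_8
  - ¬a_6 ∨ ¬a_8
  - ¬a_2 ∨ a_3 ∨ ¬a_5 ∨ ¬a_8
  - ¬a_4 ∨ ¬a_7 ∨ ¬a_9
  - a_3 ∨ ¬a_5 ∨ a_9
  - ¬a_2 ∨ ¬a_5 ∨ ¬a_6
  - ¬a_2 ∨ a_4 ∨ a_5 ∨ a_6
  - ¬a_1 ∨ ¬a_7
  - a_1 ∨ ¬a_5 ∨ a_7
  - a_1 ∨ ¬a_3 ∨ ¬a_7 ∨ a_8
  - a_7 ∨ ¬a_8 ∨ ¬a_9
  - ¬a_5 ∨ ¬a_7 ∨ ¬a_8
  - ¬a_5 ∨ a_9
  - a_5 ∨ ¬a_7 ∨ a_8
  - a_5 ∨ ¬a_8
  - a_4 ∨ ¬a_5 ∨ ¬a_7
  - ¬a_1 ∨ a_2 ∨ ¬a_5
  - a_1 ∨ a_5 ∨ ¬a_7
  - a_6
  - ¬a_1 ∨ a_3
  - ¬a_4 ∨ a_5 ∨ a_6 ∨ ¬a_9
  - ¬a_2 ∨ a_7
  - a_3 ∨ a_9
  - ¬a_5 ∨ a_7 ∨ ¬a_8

The formula is unsatisfiable.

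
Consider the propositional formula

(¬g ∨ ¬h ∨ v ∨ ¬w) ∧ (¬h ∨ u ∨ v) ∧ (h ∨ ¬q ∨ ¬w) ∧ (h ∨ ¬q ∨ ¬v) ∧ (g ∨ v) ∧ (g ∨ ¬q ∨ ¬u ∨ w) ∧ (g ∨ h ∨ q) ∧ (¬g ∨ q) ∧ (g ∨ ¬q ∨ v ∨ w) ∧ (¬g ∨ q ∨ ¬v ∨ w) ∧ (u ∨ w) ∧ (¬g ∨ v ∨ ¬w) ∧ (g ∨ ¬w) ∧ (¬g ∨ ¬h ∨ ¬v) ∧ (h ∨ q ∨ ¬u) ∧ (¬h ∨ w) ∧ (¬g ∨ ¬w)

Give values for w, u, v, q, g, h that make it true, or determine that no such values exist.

w: False, u: True, v: False, q: True, g: True, h: False

Try w = True:
  (g ∨ ¬w) forces g = True.
  clause (¬g ∨ ¬w) is falsified — backtrack.
So w = False.
  then (u ∨ w) forces u = True.
  then (¬h ∨ w) forces h = False.
  then (h ∨ q ∨ ¬u) forces q = True.
  then (h ∨ ¬q ∨ ¬v) forces v = False.
  then (g ∨ v) forces g = True.
All clauses satisfied.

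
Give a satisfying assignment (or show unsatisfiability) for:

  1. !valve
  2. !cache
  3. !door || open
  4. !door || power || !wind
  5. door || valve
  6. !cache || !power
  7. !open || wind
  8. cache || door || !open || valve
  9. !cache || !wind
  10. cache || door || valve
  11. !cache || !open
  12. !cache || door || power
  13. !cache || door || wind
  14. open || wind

Unit clause (!valve) forces valve = False.
Unit clause (!cache) forces cache = False.
In (door || valve) only door is left, so door = True.
In (!door || open) only open is left, so open = True.
In (!open || wind) only wind is left, so wind = True.
In (!door || power || !wind) only power is left, so power = True.
All clauses satisfied.

valve: False, power: True, wind: True, door: True, cache: False, open: True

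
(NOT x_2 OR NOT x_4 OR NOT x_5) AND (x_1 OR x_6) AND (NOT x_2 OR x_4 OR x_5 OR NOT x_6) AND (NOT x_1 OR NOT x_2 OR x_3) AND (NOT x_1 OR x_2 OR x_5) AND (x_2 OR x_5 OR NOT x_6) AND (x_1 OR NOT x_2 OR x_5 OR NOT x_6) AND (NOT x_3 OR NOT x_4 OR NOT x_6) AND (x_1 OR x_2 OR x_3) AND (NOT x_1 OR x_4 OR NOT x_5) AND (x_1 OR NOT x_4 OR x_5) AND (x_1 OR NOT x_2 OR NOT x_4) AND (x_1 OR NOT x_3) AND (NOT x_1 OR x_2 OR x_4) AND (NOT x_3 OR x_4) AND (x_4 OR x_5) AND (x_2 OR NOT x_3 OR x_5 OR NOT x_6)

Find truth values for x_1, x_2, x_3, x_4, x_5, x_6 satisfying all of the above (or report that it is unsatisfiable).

Set x_1 = True.
Set x_2 = False.
  then (NOT x_1 OR x_2 OR x_5) forces x_5 = True.
  then (NOT x_1 OR x_4 OR NOT x_5) forces x_4 = True.
Set x_3 = True.
  then (NOT x_3 OR NOT x_4 OR NOT x_6) forces x_6 = False.
All clauses satisfied.

x_1 = True, x_2 = False, x_3 = True, x_4 = True, x_5 = True, x_6 = False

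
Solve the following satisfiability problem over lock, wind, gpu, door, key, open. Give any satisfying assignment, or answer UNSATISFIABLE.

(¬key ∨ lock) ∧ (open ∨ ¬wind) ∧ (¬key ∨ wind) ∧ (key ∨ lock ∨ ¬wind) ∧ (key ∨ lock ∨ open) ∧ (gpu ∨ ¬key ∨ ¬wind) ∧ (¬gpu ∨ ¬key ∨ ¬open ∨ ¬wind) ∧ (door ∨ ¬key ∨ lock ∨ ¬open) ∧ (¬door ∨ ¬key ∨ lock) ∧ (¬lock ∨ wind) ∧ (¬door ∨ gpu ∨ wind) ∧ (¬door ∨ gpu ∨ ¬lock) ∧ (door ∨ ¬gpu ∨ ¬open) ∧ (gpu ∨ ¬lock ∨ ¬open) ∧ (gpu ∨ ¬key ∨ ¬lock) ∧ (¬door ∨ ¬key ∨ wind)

Set lock = True.
  then (¬lock ∨ wind) forces wind = True.
  then (open ∨ ¬wind) forces open = True.
  then (gpu ∨ ¬lock ∨ ¬open) forces gpu = True.
  then (¬gpu ∨ ¬key ∨ ¬open ∨ ¬wind) forces key = False.
  then (door ∨ ¬gpu ∨ ¬open) forces door = True.
All clauses satisfied.

lock=T, wind=T, gpu=T, door=T, key=F, open=T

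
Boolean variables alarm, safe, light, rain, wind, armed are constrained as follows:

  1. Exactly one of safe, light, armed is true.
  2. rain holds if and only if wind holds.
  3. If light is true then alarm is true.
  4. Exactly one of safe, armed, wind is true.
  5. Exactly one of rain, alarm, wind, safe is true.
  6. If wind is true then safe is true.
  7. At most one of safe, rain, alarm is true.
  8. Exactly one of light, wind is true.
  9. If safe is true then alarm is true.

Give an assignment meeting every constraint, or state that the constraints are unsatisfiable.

Case rain = True:
  (2) with rain=T forces wind = True.
  Constraint (5) is violated (rain=T, wind=T) — contradiction.
Case rain = False:
  (2) with rain=F forces wind = False.
  (8) with wind=F forces light = True.
  (1) with light=T forces safe = False.
  (1) with light=T forces armed = False.
  Constraint (4) is violated (safe=F, armed=F, wind=F) — contradiction.
Both cases fail — unsatisfiable.

UNSATISFIABLE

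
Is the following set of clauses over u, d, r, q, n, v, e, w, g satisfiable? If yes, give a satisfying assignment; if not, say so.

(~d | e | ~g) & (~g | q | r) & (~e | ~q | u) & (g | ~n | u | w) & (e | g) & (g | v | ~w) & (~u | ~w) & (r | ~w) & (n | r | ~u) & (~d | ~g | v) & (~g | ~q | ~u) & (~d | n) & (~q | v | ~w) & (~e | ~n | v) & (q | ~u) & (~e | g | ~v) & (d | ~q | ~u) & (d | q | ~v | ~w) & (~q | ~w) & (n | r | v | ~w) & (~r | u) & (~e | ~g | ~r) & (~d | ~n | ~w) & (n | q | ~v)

Set u = False.
  then (~r | u) forces r = False.
  then (r | ~w) forces w = False.
Try d = True:
  (~d | n) forces n = True.
  (g | ~n | u | w) forces g = True.
  (~d | e | ~g) forces e = True.
  (~g | q | r) forces q = True.
  clause (~e | ~q | u) is falsified — backtrack.
So d = False.
Set q = True.
  then (~e | ~q | u) forces e = False.
  then (e | g) forces g = True.
Set n = True.
Set v = True.
All clauses satisfied.

u = False, d = False, r = False, q = True, n = True, v = True, e = False, w = False, g = True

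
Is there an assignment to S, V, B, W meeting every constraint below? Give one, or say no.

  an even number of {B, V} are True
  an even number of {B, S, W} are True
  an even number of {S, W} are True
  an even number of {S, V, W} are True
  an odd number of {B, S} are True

S=T; V=F; B=F; W=T

{B, V}: 0 true → even ✓
{B, S, W}: 2 true → even ✓
{S, W}: 2 true → even ✓
{S, V, W}: 2 true → even ✓
{B, S}: 1 true → odd ✓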